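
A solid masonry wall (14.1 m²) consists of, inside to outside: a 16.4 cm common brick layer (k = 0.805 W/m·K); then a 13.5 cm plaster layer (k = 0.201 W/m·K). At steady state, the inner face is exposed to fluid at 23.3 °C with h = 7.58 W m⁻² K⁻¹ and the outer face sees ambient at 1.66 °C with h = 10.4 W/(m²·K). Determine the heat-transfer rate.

Q = 277 W

Resistance network (inner→outer):
  R_conv,in = 1/(hA) = 1/(7.58·14.1) = 0.009356 K/W
  R_common brick = L/(kA) = 0.164/(0.805·14.1) = 0.01445 K/W
  R_plaster = L/(kA) = 0.135/(0.201·14.1) = 0.04763 K/W
  R_conv,out = 1/(hA) = 1/(10.4·14.1) = 0.006819 K/W
ΣR = 0.009356 + 0.01445 + 0.04763 + 0.006819 = 0.07825 K/W
Q = ΔT/ΣR = (23.3 °C − 1.66 °C)/0.07825 = 277 W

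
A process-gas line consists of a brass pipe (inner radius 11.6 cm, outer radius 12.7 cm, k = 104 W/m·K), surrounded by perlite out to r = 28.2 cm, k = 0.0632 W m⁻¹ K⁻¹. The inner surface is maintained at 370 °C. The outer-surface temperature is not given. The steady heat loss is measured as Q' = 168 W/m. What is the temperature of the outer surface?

T_out = 32.5 °C

Series resistances:
  R'_brass = ln(0.127/0.116)/(2πk) = 0.09060/(2π·104) = 1.386×10^-4 m·K/W
  R'_perlite = ln(0.282/0.127)/(2πk) = 0.7977/(2π·0.0632) = 2.009 m·K/W
ΣR = 2.009 m·K/W
ΔT = Q'·ΣR = 168 × 2.009 = 337.5 K
Heat flows outward, so T_out = T_in − ΔT = 370 − 337.5 = 32.5 °C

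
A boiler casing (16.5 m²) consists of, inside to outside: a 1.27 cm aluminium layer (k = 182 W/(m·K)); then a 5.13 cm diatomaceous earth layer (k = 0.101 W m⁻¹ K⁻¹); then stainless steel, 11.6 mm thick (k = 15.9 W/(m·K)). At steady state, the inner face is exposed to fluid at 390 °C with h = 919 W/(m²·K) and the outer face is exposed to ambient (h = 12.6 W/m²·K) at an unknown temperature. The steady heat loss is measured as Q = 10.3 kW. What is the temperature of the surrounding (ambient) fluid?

T_out = 22.2 °C

Series resistances:
  R_conv,in = 1/(hA) = 1/(919·16.5) = 6.595×10^-5 K/W
  R_aluminium = L/(kA) = 0.0127/(182·16.5) = 4.229×10^-6 K/W
  R_diatomaceous earth = L/(kA) = 0.0513/(0.101·16.5) = 0.03078 K/W
  R_stainless steel = L/(kA) = 0.0116/(15.9·16.5) = 4.422×10^-5 K/W
  R_conv,out = 1/(hA) = 1/(12.6·16.5) = 0.004810 K/W
ΣR = 0.03571 K/W
ΔT = Q·ΣR = 10300 × 0.03571 = 367.8 K
Heat flows outward, so T_out = T_in − ΔT = 390 − 367.8 = 22.2 °C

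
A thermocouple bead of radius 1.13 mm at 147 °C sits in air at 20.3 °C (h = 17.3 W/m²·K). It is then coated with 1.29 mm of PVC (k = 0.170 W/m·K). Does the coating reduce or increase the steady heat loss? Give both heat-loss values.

increases: 0.0352 → 0.126 W

Critical radius for a sphere: r_cr = 2k/h = 0.0197 m = 1.97 cm.
Outer radius after coating: r₂ = 0.00113 + 0.00129 = 0.00242 m.
Since r₁ < r_cr and r₂ ≤ r_cr, the coating moves toward the maximum at r_cr — heat loss rises.
Bare: R = 1/(4πr₁²h) = 3602 K/W; Q = 126.7/3602 = 0.0352 W.
Coated: R = R_cond + R_conv = 1006 K/W; Q = 126.7/1006 = 0.126 W.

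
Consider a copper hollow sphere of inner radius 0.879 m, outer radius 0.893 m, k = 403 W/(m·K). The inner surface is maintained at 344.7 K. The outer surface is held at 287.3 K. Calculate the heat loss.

Q = 16300 kW

Q = 4πk·ΔT/(1/r₁ − 1/r₂) = 4π × 403 × 57.4 / (1/0.879 − 1/0.893) = 1.63×10^7 W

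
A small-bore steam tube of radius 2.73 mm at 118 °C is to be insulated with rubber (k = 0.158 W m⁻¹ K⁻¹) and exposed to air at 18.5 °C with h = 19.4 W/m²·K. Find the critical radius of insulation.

r_cr = 0.814 cm

For a cylinder, r_cr = k_ins/h = 0.158/19.4 = 0.00814 m = 0.814 cm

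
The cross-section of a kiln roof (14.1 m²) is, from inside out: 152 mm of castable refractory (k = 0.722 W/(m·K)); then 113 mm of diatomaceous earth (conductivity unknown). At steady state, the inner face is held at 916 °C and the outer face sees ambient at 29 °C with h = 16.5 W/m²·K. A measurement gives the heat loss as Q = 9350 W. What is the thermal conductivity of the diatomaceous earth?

k = 0.106 W/m·K

ΣR = ΔT/Q = |916 − 29|/9350 = 0.09487 K/W
Known resistances:
  R_castable refractory = L/(kA) = 0.152/(0.722·14.1) = 0.01493 K/W
  R_conv,out = 1/(hA) = 1/(16.5·14.1) = 0.004298 K/W
R_diatomaceous earth = ΣR − ΣR_known = 0.09487 − 0.01923 = 0.07564 K/W
L/(kA) = 0.07564 ⇒ k = 0.113/(0.07564·14.1) = 0.106 W/m·K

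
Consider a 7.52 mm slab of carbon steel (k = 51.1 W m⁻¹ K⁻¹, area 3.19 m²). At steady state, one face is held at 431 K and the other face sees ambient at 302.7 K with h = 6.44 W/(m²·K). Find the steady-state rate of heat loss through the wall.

Q = 2.63 kW

Series thermal resistances, inner to outer:
  R_carbon steel = L/(kA) = 0.00752/(51.1·3.19) = 4.613×10^-5 K/W
  R_conv,out = 1/(hA) = 1/(6.44·3.19) = 0.04868 K/W
ΣR = 4.613×10^-5 + 0.04868 = 0.04873 K/W
Q = ΔT/ΣR = (431 K − 302.7 K)/0.04873 = 2630 W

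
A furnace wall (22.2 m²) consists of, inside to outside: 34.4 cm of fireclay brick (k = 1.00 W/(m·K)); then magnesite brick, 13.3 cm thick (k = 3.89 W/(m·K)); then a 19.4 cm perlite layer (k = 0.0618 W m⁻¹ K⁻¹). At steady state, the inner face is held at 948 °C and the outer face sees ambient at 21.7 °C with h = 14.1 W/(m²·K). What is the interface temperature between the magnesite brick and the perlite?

T = 850 °C

Treat each layer as a resistance in series:
  R_fireclay brick = L/(kA) = 0.344/(1.00·22.2) = 0.01550 K/W
  R_magnesite brick = L/(kA) = 0.133/(3.89·22.2) = 0.001540 K/W
  R_perlite = L/(kA) = 0.194/(0.0618·22.2) = 0.1414 K/W
  R_conv,out = 1/(hA) = 1/(14.1·22.2) = 0.003195 K/W
ΣR = 0.01550 + 0.001540 + 0.1414 + 0.003195 = 0.1616 K/W
Q = ΔT/ΣR = (948 °C − 21.7 °C)/0.1616 = 5732 W
From the inner boundary to the magnesite brick/perlite interface, ΣR_partial = 0.01704 K/W.
T_interface = T_in − Q·ΣR_partial = 948 °C − (5732)(0.01704) = 850 °C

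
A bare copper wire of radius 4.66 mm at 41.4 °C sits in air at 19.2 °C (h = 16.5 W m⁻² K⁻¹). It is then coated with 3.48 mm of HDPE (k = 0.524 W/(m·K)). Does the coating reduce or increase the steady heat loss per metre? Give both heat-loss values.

Critical radius for a cylinder: r_cr = k/h = 0.0318 m = 3.18 cm.
Outer radius after coating: r₂ = 0.00466 + 0.00348 = 0.00814 m.
Since r₁ < r_cr and r₂ ≤ r_cr, the coating moves toward the maximum at r_cr — heat loss rises.
Bare: R = 1/(2πr₁h) = 2.070 m·K/W; Q = 22.2/2.070 = 10.7 W/m.
Coated: R = R_cond + R_conv = 1.354 m·K/W; Q = 22.2/1.354 = 16.4 W/m.

increases: 10.7 → 16.4 W/m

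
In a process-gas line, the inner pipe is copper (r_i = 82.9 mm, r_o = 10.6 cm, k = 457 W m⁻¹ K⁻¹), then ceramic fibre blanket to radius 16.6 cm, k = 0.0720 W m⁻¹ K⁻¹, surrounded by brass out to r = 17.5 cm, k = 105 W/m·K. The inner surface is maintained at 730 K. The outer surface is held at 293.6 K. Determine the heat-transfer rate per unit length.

Treat each layer as a resistance in series:
  R'_copper = ln(0.106/0.0829)/(2πk) = 0.2458/(2π·457) = 8.560×10^-5 m·K/W
  R'_ceramic fibre blanket = ln(0.166/0.106)/(2πk) = 0.4485/(2π·0.0720) = 0.9915 m·K/W
  R'_brass = ln(0.175/0.166)/(2πk) = 0.05280/(2π·105) = 8.003×10^-5 m·K/W
ΣR = 8.560×10^-5 + 0.9915 + 8.003×10^-5 = 0.9917 m·K/W
Q' = ΔT/ΣR = (730 K − 293.6 K)/0.9917 = 440 W/m

Q' = 440 W/m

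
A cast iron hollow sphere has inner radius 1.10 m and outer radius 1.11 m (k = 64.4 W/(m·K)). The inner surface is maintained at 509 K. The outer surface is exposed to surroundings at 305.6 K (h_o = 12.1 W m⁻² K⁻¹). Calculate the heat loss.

Q = 38000 W

Series thermal resistances, inner to outer:
  R_cast iron = (1/1.10 − 1/1.11)/(4πk) = 0.008190/(4π·64.4) = 1.012×10^-5 K/W
  R_conv,out = 1/(4πr²h) = 1/(4π·1.11²·12.1) = 0.005338 K/W
ΣR = 1.012×10^-5 + 0.005338 = 0.005348 K/W
Q = ΔT/ΣR = (509 K − 305.6 K)/0.005348 = 38000 W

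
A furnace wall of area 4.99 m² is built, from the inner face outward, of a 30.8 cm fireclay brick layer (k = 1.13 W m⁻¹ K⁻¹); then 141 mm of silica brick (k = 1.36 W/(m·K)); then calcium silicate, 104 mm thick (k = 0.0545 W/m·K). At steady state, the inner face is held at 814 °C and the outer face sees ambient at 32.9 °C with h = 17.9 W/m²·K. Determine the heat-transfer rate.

Resistance network (inner→outer):
  R_fireclay brick = L/(kA) = 0.308/(1.13·4.99) = 0.05462 K/W
  R_silica brick = L/(kA) = 0.141/(1.36·4.99) = 0.02078 K/W
  R_calcium silicate = L/(kA) = 0.104/(0.0545·4.99) = 0.3824 K/W
  R_conv,out = 1/(hA) = 1/(17.9·4.99) = 0.01120 K/W
ΣR = 0.05462 + 0.02078 + 0.3824 + 0.01120 = 0.4690 K/W
Q = ΔT/ΣR = (814 °C − 32.9 °C)/0.4690 = 1670 W

Q = 1670 W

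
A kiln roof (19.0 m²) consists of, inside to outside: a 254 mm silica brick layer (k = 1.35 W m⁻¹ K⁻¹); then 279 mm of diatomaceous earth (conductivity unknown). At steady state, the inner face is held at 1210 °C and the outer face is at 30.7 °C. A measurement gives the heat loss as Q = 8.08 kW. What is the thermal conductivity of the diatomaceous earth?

ΣR = ΔT/Q = |1210 − 30.7|/8080 = 0.1460 K/W
Known resistances:
  R_silica brick = L/(kA) = 0.254/(1.35·19.0) = 0.009903 K/W
R_diatomaceous earth = ΣR − ΣR_known = 0.1460 − 0.009903 = 0.1361 K/W
L/(kA) = 0.1361 ⇒ k = 0.279/(0.1361·19.0) = 0.108 W/m·K

k = 0.108 W/m·K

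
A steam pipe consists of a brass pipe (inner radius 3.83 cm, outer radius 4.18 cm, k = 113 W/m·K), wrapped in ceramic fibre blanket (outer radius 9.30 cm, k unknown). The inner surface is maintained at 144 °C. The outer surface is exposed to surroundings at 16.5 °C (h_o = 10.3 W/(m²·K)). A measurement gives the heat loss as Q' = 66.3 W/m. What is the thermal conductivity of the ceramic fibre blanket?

k = 0.0724 W/m·K

ΣR = ΔT/Q' = |144 − 16.5|/66.3 = 1.923 m·K/W
Known resistances:
  R'_brass = ln(0.0418/0.0383)/(2πk) = 0.08745/(2π·113) = 1.232×10^-4 m·K/W
  R'_conv,out = 1/(2πr h) = 1/(2π·0.0930·10.3) = 0.1661 m·K/W
R_ceramic fibre blanket = ΣR − ΣR_known = 1.923 − 0.1662 = 1.757 m·K/W
ln(r₂/r₁)/(2πk) = 1.757 ⇒ k = 0.7997/(2π·1.757) = 0.0724 W/m·K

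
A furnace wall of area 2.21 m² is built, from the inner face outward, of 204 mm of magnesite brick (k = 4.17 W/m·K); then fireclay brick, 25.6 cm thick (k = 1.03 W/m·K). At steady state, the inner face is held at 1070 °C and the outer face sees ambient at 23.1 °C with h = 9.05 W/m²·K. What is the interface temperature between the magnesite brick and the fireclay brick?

T = 944 °C

Treat each layer as a resistance in series:
  R_magnesite brick = L/(kA) = 0.204/(4.17·2.21) = 0.02214 K/W
  R_fireclay brick = L/(kA) = 0.256/(1.03·2.21) = 0.1125 K/W
  R_conv,out = 1/(hA) = 1/(9.05·2.21) = 0.05000 K/W
ΣR = 0.02214 + 0.1125 + 0.05000 = 0.1846 K/W
Q = ΔT/ΣR = (1070 °C − 23.1 °C)/0.1846 = 5671 W
From the inner boundary to the magnesite brick/fireclay brick interface, ΣR_partial = 0.02214 K/W.
T_interface = T_in − Q·ΣR_partial = 1070 °C − (5671)(0.02214) = 944 °C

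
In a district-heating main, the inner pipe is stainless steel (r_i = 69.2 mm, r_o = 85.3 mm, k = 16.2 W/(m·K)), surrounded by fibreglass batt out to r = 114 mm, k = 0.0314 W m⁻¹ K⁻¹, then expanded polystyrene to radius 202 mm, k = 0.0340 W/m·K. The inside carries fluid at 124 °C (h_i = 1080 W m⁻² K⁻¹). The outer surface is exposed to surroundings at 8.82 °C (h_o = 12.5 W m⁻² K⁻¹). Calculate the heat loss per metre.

Series thermal resistances, inner to outer:
  R'_conv,in = 1/(2πr h) = 1/(2π·0.0692·1080) = 0.002130 m·K/W
  R'_stainless steel = ln(0.0853/0.0692)/(2πk) = 0.2092/(2π·16.2) = 0.002055 m·K/W
  R'_fibreglass batt = ln(0.114/0.0853)/(2πk) = 0.2900/(2π·0.0314) = 1.470 m·K/W
  R'_expanded polystyrene = ln(0.202/0.114)/(2πk) = 0.5721/(2π·0.0340) = 2.678 m·K/W
  R'_conv,out = 1/(2πr h) = 1/(2π·0.202·12.5) = 0.06303 m·K/W
ΣR = 0.002130 + 0.002055 + 1.470 + 2.678 + 0.06303 = 4.215 m·K/W
Q' = ΔT/ΣR = (124 °C − 8.82 °C)/4.215 = 27.3 W/m

Q' = 27.3 W/m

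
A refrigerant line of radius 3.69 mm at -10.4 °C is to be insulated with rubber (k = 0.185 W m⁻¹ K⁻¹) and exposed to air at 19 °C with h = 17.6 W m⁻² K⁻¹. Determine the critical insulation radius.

For a cylinder, r_cr = k_ins/h = 0.185/17.6 = 0.0105 m = 1.05 cm

r_cr = 1.05 cm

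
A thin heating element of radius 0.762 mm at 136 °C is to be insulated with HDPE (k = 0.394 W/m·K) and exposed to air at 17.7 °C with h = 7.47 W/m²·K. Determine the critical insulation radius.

For a cylinder, r_cr = k_ins/h = 0.394/7.47 = 0.0527 m = 5.27 cm

r_cr = 5.27 cm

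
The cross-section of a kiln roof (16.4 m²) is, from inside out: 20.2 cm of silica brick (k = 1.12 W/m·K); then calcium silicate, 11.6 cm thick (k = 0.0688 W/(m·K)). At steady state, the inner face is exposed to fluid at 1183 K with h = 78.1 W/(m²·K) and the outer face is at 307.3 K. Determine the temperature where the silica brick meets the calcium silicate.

Resistance network (inner→outer):
  R_conv,in = 1/(hA) = 1/(78.1·16.4) = 7.807×10^-4 K/W
  R_silica brick = L/(kA) = 0.202/(1.12·16.4) = 0.01100 K/W
  R_calcium silicate = L/(kA) = 0.116/(0.0688·16.4) = 0.1028 K/W
ΣR = 7.807×10^-4 + 0.01100 + 0.1028 = 0.1146 K/W
Q = ΔT/ΣR = (1183 K − 307.3 K)/0.1146 = 7641 W
From the inner boundary to the silica brick/calcium silicate interface, ΣR_partial = 0.01178 K/W.
T_interface = T_in − Q·ΣR_partial = 1183 K − (7641)(0.01178) = 1093 K

T = 1093 K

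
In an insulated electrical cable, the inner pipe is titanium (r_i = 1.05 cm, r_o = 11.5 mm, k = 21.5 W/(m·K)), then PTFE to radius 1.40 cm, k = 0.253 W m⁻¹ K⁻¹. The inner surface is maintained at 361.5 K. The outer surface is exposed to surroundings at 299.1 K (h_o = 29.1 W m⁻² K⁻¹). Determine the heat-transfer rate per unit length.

Q' = 121 W/m

Series thermal resistances, inner to outer:
  R'_titanium = ln(0.0115/0.0105)/(2πk) = 0.09097/(2π·21.5) = 6.734×10^-4 m·K/W
  R'_PTFE = ln(0.0140/0.0115)/(2πk) = 0.1967/(2π·0.253) = 0.1237 m·K/W
  R'_conv,out = 1/(2πr h) = 1/(2π·0.0140·29.1) = 0.3907 m·K/W
ΣR = 6.734×10^-4 + 0.1237 + 0.3907 = 0.5151 m·K/W
Q' = ΔT/ΣR = (361.5 K − 299.1 K)/0.5151 = 121 W/m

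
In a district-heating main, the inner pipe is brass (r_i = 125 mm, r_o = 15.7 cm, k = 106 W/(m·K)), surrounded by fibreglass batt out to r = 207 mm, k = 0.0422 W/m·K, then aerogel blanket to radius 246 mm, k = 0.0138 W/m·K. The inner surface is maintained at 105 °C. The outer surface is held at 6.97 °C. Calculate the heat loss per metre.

Resistance network (inner→outer):
  R'_brass = ln(0.157/0.125)/(2πk) = 0.2279/(2π·106) = 3.422×10^-4 m·K/W
  R'_fibreglass batt = ln(0.207/0.157)/(2πk) = 0.2765/(2π·0.0422) = 1.043 m·K/W
  R'_aerogel blanket = ln(0.246/0.207)/(2πk) = 0.1726/(2π·0.0138) = 1.991 m·K/W
ΣR = 3.422×10^-4 + 1.043 + 1.991 = 3.034 m·K/W
Q' = ΔT/ΣR = (105 °C − 6.97 °C)/3.034 = 32.3 W/m

Q' = 32.3 W/m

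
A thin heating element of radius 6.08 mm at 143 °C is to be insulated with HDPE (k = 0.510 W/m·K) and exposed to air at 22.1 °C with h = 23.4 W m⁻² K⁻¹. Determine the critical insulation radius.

r_cr = 2.18 cm

For a cylinder, r_cr = k_ins/h = 0.510/23.4 = 0.0218 m = 2.18 cm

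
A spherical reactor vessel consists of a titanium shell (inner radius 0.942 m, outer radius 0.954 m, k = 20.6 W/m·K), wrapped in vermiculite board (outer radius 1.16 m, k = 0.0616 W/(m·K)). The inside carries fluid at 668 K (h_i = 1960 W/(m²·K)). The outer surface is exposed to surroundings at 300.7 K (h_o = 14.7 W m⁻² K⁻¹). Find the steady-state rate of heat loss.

Q = 1500 W

Treat each layer as a resistance in series:
  R_conv,in = 1/(4πr²h) = 1/(4π·0.942²·1960) = 4.575×10^-5 K/W
  R_titanium = (1/0.942 − 1/0.954)/(4πk) = 0.01335/(4π·20.6) = 5.158×10^-5 K/W
  R_vermiculite board = (1/0.954 − 1/1.16)/(4πk) = 0.1861/(4π·0.0616) = 0.2405 K/W
  R_conv,out = 1/(4πr²h) = 1/(4π·1.16²·14.7) = 0.004023 K/W
ΣR = 4.575×10^-5 + 5.158×10^-5 + 0.2405 + 0.004023 = 0.2446 K/W
Q = ΔT/ΣR = (668 K − 300.7 K)/0.2446 = 1500 W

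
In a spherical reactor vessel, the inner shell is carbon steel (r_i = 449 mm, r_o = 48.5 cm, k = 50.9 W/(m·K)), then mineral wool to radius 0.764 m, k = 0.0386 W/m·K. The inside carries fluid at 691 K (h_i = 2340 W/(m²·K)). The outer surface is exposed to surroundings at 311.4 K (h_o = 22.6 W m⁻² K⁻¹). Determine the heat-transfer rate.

Q = 244 W

Resistance network (inner→outer):
  R_conv,in = 1/(4πr²h) = 1/(4π·0.449²·2340) = 1.687×10^-4 K/W
  R_carbon steel = (1/0.449 − 1/0.485)/(4πk) = 0.1653/(4π·50.9) = 2.585×10^-4 K/W
  R_mineral wool = (1/0.485 − 1/0.764)/(4πk) = 0.7530/(4π·0.0386) = 1.552 K/W
  R_conv,out = 1/(4πr²h) = 1/(4π·0.764²·22.6) = 0.006032 K/W
ΣR = 1.687×10^-4 + 2.585×10^-4 + 1.552 + 0.006032 = 1.558 K/W
Q = ΔT/ΣR = (691 K − 311.4 K)/1.558 = 244 W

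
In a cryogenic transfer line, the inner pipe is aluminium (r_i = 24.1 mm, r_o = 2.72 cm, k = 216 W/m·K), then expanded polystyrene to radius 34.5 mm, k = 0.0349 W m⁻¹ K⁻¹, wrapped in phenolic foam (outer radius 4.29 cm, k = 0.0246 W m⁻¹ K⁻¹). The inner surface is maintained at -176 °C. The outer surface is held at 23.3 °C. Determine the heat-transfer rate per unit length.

Q' = 79.9 W/m

Series thermal resistances, inner to outer:
  R'_aluminium = ln(0.0272/0.0241)/(2πk) = 0.1210/(2π·216) = 8.916×10^-5 m·K/W
  R'_expanded polystyrene = ln(0.0345/0.0272)/(2πk) = 0.2377/(2π·0.0349) = 1.084 m·K/W
  R'_phenolic foam = ln(0.0429/0.0345)/(2πk) = 0.2179/(2π·0.0246) = 1.410 m·K/W
ΣR = 8.916×10^-5 + 1.084 + 1.410 = 2.494 m·K/W
Q' = ΔT/ΣR = (-176 °C − 23.3 °C)/2.494 = -79.9 W/m
(Negative Q' ⇒ heat flows inward; heat gain = 79.9 W/m.)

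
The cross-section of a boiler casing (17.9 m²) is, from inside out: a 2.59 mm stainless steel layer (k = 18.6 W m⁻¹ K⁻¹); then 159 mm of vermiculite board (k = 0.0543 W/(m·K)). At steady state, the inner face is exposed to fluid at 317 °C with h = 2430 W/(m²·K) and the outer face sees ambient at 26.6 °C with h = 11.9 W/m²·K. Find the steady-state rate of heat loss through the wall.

Series thermal resistances, inner to outer:
  R_conv,in = 1/(hA) = 1/(2430·17.9) = 2.299×10^-5 K/W
  R_stainless steel = L/(kA) = 0.00259/(18.6·17.9) = 7.779×10^-6 K/W
  R_vermiculite board = L/(kA) = 0.159/(0.0543·17.9) = 0.1636 K/W
  R_conv,out = 1/(hA) = 1/(11.9·17.9) = 0.004695 K/W
ΣR = 2.299×10^-5 + 7.779×10^-6 + 0.1636 + 0.004695 = 0.1683 K/W
Q = ΔT/ΣR = (317 °C − 26.6 °C)/0.1683 = 1730 W

Q = 1730 W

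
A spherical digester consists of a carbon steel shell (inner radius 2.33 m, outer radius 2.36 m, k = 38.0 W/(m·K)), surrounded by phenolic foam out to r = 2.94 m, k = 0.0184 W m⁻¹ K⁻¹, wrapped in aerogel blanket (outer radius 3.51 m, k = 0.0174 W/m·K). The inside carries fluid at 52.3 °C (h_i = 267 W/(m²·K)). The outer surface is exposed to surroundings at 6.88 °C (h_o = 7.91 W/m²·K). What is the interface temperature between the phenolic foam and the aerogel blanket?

Treat each layer as a resistance in series:
  R_conv,in = 1/(4πr²h) = 1/(4π·2.33²·267) = 5.490×10^-5 K/W
  R_carbon steel = (1/2.33 − 1/2.36)/(4πk) = 0.005456/(4π·38.0) = 1.143×10^-5 K/W
  R_phenolic foam = (1/2.36 − 1/2.94)/(4πk) = 0.08359/(4π·0.0184) = 0.3615 K/W
  R_aerogel blanket = (1/2.94 − 1/3.51)/(4πk) = 0.05524/(4π·0.0174) = 0.2526 K/W
  R_conv,out = 1/(4πr²h) = 1/(4π·3.51²·7.91) = 8.166×10^-4 K/W
ΣR = 5.490×10^-5 + 1.143×10^-5 + 0.3615 + 0.2526 + 8.166×10^-4 = 0.6150 K/W
Q = ΔT/ΣR = (52.3 °C − 6.88 °C)/0.6150 = 73.85 W
From the inner boundary to the phenolic foam/aerogel blanket interface, ΣR_partial = 0.3616 K/W.
T_interface = T_in − Q·ΣR_partial = 52.3 °C − (73.85)(0.3616) = 25.6 °C

T = 25.6 °C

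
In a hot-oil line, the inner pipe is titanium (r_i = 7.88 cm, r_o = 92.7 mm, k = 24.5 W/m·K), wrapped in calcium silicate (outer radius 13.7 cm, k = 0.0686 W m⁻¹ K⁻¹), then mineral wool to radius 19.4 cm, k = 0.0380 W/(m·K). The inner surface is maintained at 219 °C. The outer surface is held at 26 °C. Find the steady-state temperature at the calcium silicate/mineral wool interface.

T = 145 °C

Series thermal resistances, inner to outer:
  R'_titanium = ln(0.0927/0.0788)/(2πk) = 0.1625/(2π·24.5) = 0.001055 m·K/W
  R'_calcium silicate = ln(0.137/0.0927)/(2πk) = 0.3906/(2π·0.0686) = 0.9062 m·K/W
  R'_mineral wool = ln(0.194/0.137)/(2πk) = 0.3479/(2π·0.0380) = 1.457 m·K/W
ΣR = 0.001055 + 0.9062 + 1.457 = 2.364 m·K/W
Q' = ΔT/ΣR = (219 °C − 26 °C)/2.364 = 81.64 W/m
From the inner boundary to the calcium silicate/mineral wool interface, ΣR_partial = 0.9073 m·K/W.
T_interface = T_in − Q'·ΣR_partial = 219 °C − (81.64)(0.9073) = 145 °C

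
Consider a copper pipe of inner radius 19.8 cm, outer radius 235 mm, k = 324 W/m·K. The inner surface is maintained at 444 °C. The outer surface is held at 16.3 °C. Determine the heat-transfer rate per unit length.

Q' = 5080 kW/m

Q' = 2πk·ΔT/ln(r₂/r₁) = 2π × 324 × 427.7 / ln(0.235/0.198) = 5.08×10^6 W/m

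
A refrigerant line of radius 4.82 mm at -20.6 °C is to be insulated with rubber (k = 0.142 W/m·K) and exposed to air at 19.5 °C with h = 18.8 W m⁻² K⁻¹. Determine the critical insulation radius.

r_cr = 0.755 cm

For a cylinder, r_cr = k_ins/h = 0.142/18.8 = 0.00755 m = 0.755 cm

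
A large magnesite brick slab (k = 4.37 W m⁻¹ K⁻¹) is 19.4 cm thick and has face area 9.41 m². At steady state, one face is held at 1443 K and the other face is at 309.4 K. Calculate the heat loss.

Q = 240 kW

Q = kA·ΔT/L = 4.37 × 9.41 × |1443 K − 309.4 K| / 0.194 = 2.40×10^5 W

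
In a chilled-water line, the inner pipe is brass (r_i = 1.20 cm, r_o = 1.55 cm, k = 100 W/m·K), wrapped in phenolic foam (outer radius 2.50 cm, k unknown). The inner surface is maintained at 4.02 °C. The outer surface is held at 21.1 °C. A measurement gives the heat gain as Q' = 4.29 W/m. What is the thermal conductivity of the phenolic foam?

k = 0.0191 W/m·K

ΣR = ΔT/Q' = |4.02 − 21.1|/4.29 = 3.981 m·K/W
Known resistances:
  R'_brass = ln(0.0155/0.0120)/(2πk) = 0.2559/(2π·100) = 4.073×10^-4 m·K/W
R_phenolic foam = ΣR − ΣR_known = 3.981 − 4.073×10^-4 = 3.981 m·K/W
ln(r₂/r₁)/(2πk) = 3.981 ⇒ k = 0.4780/(2π·3.981) = 0.0191 W/m·K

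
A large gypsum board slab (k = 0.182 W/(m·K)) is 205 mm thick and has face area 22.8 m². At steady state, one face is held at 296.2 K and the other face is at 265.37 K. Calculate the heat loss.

Q = 624 W

Q = kA·ΔT/L = 0.182 × 22.8 × |296.2 K − 265.37 K| / 0.205 = 624 W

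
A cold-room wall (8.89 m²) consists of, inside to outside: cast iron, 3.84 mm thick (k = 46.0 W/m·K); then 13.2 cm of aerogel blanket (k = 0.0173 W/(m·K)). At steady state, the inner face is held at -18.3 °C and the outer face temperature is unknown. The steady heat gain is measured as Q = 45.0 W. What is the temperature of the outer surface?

Series resistances:
  R_cast iron = L/(kA) = 0.00384/(46.0·8.89) = 9.390×10^-6 K/W
  R_aerogel blanket = L/(kA) = 0.132/(0.0173·8.89) = 0.8583 K/W
ΣR = 0.8583 K/W
ΔT = Q·ΣR = 45.0 × 0.8583 = 38.62 K
Heat flows inward, so T_out = T_in + ΔT = -18.3 + 38.62 = 20.3 °C

T_out = 20.3 °C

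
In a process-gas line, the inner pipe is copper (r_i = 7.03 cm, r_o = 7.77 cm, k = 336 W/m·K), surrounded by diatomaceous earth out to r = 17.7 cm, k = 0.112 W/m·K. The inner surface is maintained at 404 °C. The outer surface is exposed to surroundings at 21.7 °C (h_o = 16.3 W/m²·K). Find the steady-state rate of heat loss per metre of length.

Q' = 312 W/m

Series thermal resistances, inner to outer:
  R'_copper = ln(0.0777/0.0703)/(2πk) = 0.1001/(2π·336) = 4.741×10^-5 m·K/W
  R'_diatomaceous earth = ln(0.177/0.0777)/(2πk) = 0.8233/(2π·0.112) = 1.170 m·K/W
  R'_conv,out = 1/(2πr h) = 1/(2π·0.177·16.3) = 0.05516 m·K/W
ΣR = 4.741×10^-5 + 1.170 + 0.05516 = 1.225 m·K/W
Q' = ΔT/ΣR = (404 °C − 21.7 °C)/1.225 = 312 W/m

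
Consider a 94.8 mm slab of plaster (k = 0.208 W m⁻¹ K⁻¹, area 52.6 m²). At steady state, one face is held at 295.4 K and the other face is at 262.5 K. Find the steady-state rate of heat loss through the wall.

Q = 3.80 kW

Q = kA·ΔT/L = 0.208 × 52.6 × |295.4 K − 262.5 K| / 0.0948 = 3800 W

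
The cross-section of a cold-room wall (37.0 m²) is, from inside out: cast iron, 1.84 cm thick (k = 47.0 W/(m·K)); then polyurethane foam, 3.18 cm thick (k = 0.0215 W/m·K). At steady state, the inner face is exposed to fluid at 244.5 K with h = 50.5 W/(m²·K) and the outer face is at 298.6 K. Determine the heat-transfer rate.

Resistance network (inner→outer):
  R_conv,in = 1/(hA) = 1/(50.5·37.0) = 5.352×10^-4 K/W
  R_cast iron = L/(kA) = 0.0184/(47.0·37.0) = 1.058×10^-5 K/W
  R_polyurethane foam = L/(kA) = 0.0318/(0.0215·37.0) = 0.03997 K/W
ΣR = 5.352×10^-4 + 1.058×10^-5 + 0.03997 = 0.04052 K/W
Q = ΔT/ΣR = (244.5 K − 298.6 K)/0.04052 = -1340 W
(Negative Q ⇒ heat flows inward; heat gain = 1340 W.)

Q = 1340 W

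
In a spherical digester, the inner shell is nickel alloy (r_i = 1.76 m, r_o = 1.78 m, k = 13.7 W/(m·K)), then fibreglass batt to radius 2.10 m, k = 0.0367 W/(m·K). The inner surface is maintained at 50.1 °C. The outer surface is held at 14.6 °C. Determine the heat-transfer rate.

Treat each layer as a resistance in series:
  R_nickel alloy = (1/1.76 − 1/1.78)/(4πk) = 0.006384/(4π·13.7) = 3.708×10^-5 K/W
  R_fibreglass batt = (1/1.78 − 1/2.10)/(4πk) = 0.08561/(4π·0.0367) = 0.1856 K/W
ΣR = 3.708×10^-5 + 0.1856 = 0.1856 K/W
Q = ΔT/ΣR = (50.1 °C − 14.6 °C)/0.1856 = 191 W

Q = 191 W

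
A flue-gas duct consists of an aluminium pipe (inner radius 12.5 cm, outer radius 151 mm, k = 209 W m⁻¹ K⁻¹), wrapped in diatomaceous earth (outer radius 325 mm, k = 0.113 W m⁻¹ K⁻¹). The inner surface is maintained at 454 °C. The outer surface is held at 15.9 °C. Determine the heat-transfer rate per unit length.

Treat each layer as a resistance in series:
  R'_aluminium = ln(0.151/0.125)/(2πk) = 0.1890/(2π·209) = 1.439×10^-4 m·K/W
  R'_diatomaceous earth = ln(0.325/0.151)/(2πk) = 0.7665/(2π·0.113) = 1.080 m·K/W
ΣR = 1.439×10^-4 + 1.080 = 1.080 m·K/W
Q' = ΔT/ΣR = (454 °C − 15.9 °C)/1.080 = 406 W/m

Q' = 406 W/m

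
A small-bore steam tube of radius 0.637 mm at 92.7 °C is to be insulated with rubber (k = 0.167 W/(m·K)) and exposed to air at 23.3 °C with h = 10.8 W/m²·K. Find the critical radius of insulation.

For a cylinder, r_cr = k_ins/h = 0.167/10.8 = 0.0155 m = 1.55 cm

r_cr = 1.55 cm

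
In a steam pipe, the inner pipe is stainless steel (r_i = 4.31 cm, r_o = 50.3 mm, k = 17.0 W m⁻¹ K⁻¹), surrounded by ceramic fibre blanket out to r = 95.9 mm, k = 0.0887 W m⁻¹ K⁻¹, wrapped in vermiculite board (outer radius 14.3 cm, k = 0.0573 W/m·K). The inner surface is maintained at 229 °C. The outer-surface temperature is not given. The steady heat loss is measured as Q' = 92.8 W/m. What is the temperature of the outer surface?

T_out = 18.4 °C

Sum the resistances:
  R'_stainless steel = ln(0.0503/0.0431)/(2πk) = 0.1545/(2π·17.0) = 0.001446 m·K/W
  R'_ceramic fibre blanket = ln(0.0959/0.0503)/(2πk) = 0.6453/(2π·0.0887) = 1.158 m·K/W
  R'_vermiculite board = ln(0.143/0.0959)/(2πk) = 0.3995/(2π·0.0573) = 1.110 m·K/W
ΣR = 2.269 m·K/W
ΔT = Q'·ΣR = 92.8 × 2.269 = 210.6 K
Heat flows outward, so T_out = T_in − ΔT = 229 − 210.6 = 18.4 °C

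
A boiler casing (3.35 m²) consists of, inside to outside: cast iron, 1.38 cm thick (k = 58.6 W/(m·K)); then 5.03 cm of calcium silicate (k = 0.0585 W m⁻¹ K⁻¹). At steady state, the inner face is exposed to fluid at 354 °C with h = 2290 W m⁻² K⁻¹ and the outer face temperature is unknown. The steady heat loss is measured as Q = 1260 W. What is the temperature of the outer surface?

T_out = 30.3 °C

Series resistances:
  R_conv,in = 1/(hA) = 1/(2290·3.35) = 1.304×10^-4 K/W
  R_cast iron = L/(kA) = 0.0138/(58.6·3.35) = 7.030×10^-5 K/W
  R_calcium silicate = L/(kA) = 0.0503/(0.0585·3.35) = 0.2567 K/W
ΣR = 0.2569 K/W
ΔT = Q·ΣR = 1260 × 0.2569 = 323.7 K
Heat flows outward, so T_out = T_in − ΔT = 354 − 323.7 = 30.3 °C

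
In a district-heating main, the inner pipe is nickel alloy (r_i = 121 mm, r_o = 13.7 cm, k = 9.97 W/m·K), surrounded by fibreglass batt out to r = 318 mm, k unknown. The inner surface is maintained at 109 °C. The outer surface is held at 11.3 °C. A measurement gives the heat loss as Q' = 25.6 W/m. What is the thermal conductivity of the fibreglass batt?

ΣR = ΔT/Q' = |109 − 11.3|/25.6 = 3.816 m·K/W
Known resistances:
  R'_nickel alloy = ln(0.137/0.121)/(2πk) = 0.1242/(2π·9.97) = 0.001982 m·K/W
R_fibreglass batt = ΣR − ΣR_known = 3.816 − 0.001982 = 3.814 m·K/W
ln(r₂/r₁)/(2πk) = 3.814 ⇒ k = 0.8421/(2π·3.814) = 0.0351 W/m·K

k = 0.0351 W/m·K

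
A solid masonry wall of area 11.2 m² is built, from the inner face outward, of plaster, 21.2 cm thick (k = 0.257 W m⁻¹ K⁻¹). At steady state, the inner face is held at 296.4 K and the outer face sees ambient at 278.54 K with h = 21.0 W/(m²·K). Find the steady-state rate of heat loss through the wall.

Q = 229 W

Treat each layer as a resistance in series:
  R_plaster = L/(kA) = 0.212/(0.257·11.2) = 0.07365 K/W
  R_conv,out = 1/(hA) = 1/(21.0·11.2) = 0.004252 K/W
ΣR = 0.07365 + 0.004252 = 0.07790 K/W
Q = ΔT/ΣR = (296.4 K − 278.54 K)/0.07790 = 229 W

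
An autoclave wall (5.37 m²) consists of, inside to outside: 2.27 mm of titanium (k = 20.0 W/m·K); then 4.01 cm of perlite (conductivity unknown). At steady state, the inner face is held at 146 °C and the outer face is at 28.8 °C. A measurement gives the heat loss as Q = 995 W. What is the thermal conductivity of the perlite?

k = 0.0634 W/m·K

ΣR = ΔT/Q = |146 − 28.8|/995 = 0.1178 K/W
Known resistances:
  R_titanium = L/(kA) = 0.00227/(20.0·5.37) = 2.114×10^-5 K/W
R_perlite = ΣR − ΣR_known = 0.1178 − 2.114×10^-5 = 0.1178 K/W
L/(kA) = 0.1178 ⇒ k = 0.0401/(0.1178·5.37) = 0.0634 W/m·K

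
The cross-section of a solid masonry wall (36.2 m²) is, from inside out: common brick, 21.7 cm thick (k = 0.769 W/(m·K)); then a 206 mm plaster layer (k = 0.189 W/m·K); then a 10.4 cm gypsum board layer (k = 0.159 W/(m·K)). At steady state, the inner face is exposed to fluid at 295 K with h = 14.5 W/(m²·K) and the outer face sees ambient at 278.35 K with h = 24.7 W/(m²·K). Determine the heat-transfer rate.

Q = 282 W

Treat each layer as a resistance in series:
  R_conv,in = 1/(hA) = 1/(14.5·36.2) = 0.001905 K/W
  R_common brick = L/(kA) = 0.217/(0.769·36.2) = 0.007795 K/W
  R_plaster = L/(kA) = 0.206/(0.189·36.2) = 0.03011 K/W
  R_gypsum board = L/(kA) = 0.104/(0.159·36.2) = 0.01807 K/W
  R_conv,out = 1/(hA) = 1/(24.7·36.2) = 0.001118 K/W
ΣR = 0.001905 + 0.007795 + 0.03011 + 0.01807 + 0.001118 = 0.05900 K/W
Q = ΔT/ΣR = (295 K − 278.35 K)/0.05900 = 282 W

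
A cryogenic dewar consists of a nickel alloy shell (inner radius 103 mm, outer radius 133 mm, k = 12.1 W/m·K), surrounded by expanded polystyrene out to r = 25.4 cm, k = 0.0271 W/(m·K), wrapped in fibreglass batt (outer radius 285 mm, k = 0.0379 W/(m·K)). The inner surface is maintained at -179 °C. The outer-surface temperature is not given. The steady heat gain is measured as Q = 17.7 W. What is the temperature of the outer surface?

T_out = 23.3 °C

Series resistances:
  R_nickel alloy = (1/0.103 − 1/0.133)/(4πk) = 2.190/(4π·12.1) = 0.01440 K/W
  R_expanded polystyrene = (1/0.133 − 1/0.254)/(4πk) = 3.582/(4π·0.0271) = 10.52 K/W
  R_fibreglass batt = (1/0.254 − 1/0.285)/(4πk) = 0.4282/(4π·0.0379) = 0.8992 K/W
ΣR = 11.43 K/W
ΔT = Q·ΣR = 17.7 × 11.43 = 202.3 K
Heat flows inward, so T_out = T_in + ΔT = -179 + 202.3 = 23.3 °C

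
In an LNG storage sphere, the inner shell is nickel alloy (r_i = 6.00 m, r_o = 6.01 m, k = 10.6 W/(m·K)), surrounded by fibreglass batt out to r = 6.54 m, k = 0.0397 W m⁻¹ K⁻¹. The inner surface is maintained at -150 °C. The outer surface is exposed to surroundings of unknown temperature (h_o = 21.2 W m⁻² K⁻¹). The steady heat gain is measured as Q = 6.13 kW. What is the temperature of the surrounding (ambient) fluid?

Series resistances:
  R_nickel alloy = (1/6.00 − 1/6.01)/(4πk) = 2.773×10^-4/(4π·10.6) = 2.082×10^-6 K/W
  R_fibreglass batt = (1/6.01 − 1/6.54)/(4πk) = 0.01348/(4π·0.0397) = 0.02703 K/W
  R_conv,out = 1/(4πr²h) = 1/(4π·6.54²·21.2) = 8.776×10^-5 K/W
ΣR = 0.02712 K/W
ΔT = Q·ΣR = 6130 × 0.02712 = 166.2 K
Heat flows inward, so T_out = T_in + ΔT = -150 + 166.2 = 16.2 °C

T_out = 16.2 °C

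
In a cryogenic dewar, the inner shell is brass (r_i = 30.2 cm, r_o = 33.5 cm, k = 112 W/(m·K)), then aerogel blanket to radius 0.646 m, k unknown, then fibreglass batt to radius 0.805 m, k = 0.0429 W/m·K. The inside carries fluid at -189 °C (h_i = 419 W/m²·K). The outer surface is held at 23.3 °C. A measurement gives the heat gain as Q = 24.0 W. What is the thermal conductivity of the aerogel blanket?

ΣR = ΔT/Q = |-189 − 23.3|/24.0 = 8.846 K/W
Known resistances:
  R_conv,in = 1/(4πr²h) = 1/(4π·0.302²·419) = 0.002082 K/W
  R_brass = (1/0.302 − 1/0.335)/(4πk) = 0.3262/(4π·112) = 2.318×10^-4 K/W
  R_fibreglass batt = (1/0.646 − 1/0.805)/(4πk) = 0.3058/(4π·0.0429) = 0.5672 K/W
R_aerogel blanket = ΣR − ΣR_known = 8.846 − 0.5695 = 8.277 K/W
(1/r₁−1/r₂)/(4πk) = 8.277 ⇒ k = 1.437/(4π·8.277) = 0.0138 W/m·K

k = 0.0138 W/m·K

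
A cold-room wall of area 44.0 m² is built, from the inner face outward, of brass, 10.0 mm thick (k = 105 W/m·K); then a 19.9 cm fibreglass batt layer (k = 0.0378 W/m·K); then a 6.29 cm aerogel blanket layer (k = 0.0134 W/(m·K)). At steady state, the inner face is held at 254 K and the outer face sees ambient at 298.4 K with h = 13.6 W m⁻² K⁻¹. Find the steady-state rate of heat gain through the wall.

Q = 195 W

Resistance network (inner→outer):
  R_brass = L/(kA) = 0.0100/(105·44.0) = 2.165×10^-6 K/W
  R_fibreglass batt = L/(kA) = 0.199/(0.0378·44.0) = 0.1196 K/W
  R_aerogel blanket = L/(kA) = 0.0629/(0.0134·44.0) = 0.1067 K/W
  R_conv,out = 1/(hA) = 1/(13.6·44.0) = 0.001671 K/W
ΣR = 2.165×10^-6 + 0.1196 + 0.1067 + 0.001671 = 0.2280 K/W
Q = ΔT/ΣR = (254 K − 298.4 K)/0.2280 = -195 W
(Negative Q ⇒ heat flows inward; heat gain = 195 W.)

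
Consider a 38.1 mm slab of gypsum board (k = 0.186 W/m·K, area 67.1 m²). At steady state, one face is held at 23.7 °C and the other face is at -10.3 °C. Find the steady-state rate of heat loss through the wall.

Q = kA·ΔT/L = 0.186 × 67.1 × |23.7 °C − -10.3 °C| / 0.0381 = 11100 W

Q = 11.1 kW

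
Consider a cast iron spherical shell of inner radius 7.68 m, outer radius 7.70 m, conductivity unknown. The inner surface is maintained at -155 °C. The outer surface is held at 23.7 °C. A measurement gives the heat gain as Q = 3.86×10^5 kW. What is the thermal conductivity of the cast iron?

k = 58.1 W/m·K

ΣR = ΔT/Q = |-155 − 23.7|/3.86×10^8 = 4.630×10^-7 K/W
(1/r₁−1/r₂)/(4πk) = 4.630×10^-7 ⇒ k = 3.382×10^-4/(4π·4.630×10^-7) = 58.1 W/m·K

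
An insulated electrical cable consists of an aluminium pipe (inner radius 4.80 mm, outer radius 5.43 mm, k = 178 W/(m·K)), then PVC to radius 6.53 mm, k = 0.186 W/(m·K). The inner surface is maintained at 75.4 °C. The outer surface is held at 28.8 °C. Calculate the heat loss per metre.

Series thermal resistances, inner to outer:
  R'_aluminium = ln(0.00543/0.00480)/(2πk) = 0.1233/(2π·178) = 1.103×10^-4 m·K/W
  R'_PVC = ln(0.00653/0.00543)/(2πk) = 0.1845/(2π·0.186) = 0.1578 m·K/W
ΣR = 1.103×10^-4 + 0.1578 = 0.1579 m·K/W
Q' = ΔT/ΣR = (75.4 °C − 28.8 °C)/0.1579 = 295 W/m

Q' = 295 W/m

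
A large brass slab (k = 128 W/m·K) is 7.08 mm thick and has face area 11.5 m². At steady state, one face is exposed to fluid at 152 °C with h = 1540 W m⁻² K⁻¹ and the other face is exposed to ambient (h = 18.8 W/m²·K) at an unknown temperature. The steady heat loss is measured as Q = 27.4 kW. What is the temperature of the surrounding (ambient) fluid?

Sum the resistances:
  R_conv,in = 1/(hA) = 1/(1540·11.5) = 5.647×10^-5 K/W
  R_brass = L/(kA) = 0.00708/(128·11.5) = 4.810×10^-6 K/W
  R_conv,out = 1/(hA) = 1/(18.8·11.5) = 0.004625 K/W
ΣR = 0.004687 K/W
ΔT = Q·ΣR = 27400 × 0.004687 = 128.4 K
Heat flows outward, so T_out = T_in − ΔT = 152 − 128.4 = 23.6 °C

T_out = 23.6 °C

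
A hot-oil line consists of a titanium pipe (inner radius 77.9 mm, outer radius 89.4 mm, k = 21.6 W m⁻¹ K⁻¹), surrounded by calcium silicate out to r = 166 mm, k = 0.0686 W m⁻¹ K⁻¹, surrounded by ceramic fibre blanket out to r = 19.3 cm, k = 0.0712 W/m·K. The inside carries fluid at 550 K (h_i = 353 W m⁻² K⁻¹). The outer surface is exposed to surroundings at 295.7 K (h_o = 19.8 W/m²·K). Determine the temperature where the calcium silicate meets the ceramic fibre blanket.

T = 348.6 K

Treat each layer as a resistance in series:
  R'_conv,in = 1/(2πr h) = 1/(2π·0.0779·353) = 0.005788 m·K/W
  R'_titanium = ln(0.0894/0.0779)/(2πk) = 0.1377/(2π·21.6) = 0.001015 m·K/W
  R'_calcium silicate = ln(0.166/0.0894)/(2πk) = 0.6189/(2π·0.0686) = 1.436 m·K/W
  R'_ceramic fibre blanket = ln(0.193/0.166)/(2πk) = 0.1507/(2π·0.0712) = 0.3369 m·K/W
  R'_conv,out = 1/(2πr h) = 1/(2π·0.193·19.8) = 0.04165 m·K/W
ΣR = 0.005788 + 0.001015 + 1.436 + 0.3369 + 0.04165 = 1.821 m·K/W
Q' = ΔT/ΣR = (550 K − 295.7 K)/1.821 = 139.6 W/m
From the inner boundary to the calcium silicate/ceramic fibre blanket interface, ΣR_partial = 1.443 m·K/W.
T_interface = T_in − Q'·ΣR_partial = 550 K − (139.6)(1.443) = 348.6 K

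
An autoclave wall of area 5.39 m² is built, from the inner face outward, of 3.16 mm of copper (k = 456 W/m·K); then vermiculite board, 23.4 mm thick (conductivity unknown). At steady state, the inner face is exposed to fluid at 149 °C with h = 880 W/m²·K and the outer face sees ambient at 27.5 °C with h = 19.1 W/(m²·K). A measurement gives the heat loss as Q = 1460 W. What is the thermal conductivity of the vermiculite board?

k = 0.0592 W/m·K

ΣR = ΔT/Q = |149 − 27.5|/1460 = 0.08322 K/W
Known resistances:
  R_conv,in = 1/(hA) = 1/(880·5.39) = 2.108×10^-4 K/W
  R_copper = L/(kA) = 0.00316/(456·5.39) = 1.286×10^-6 K/W
  R_conv,out = 1/(hA) = 1/(19.1·5.39) = 0.009714 K/W
R_vermiculite board = ΣR − ΣR_known = 0.08322 − 0.009926 = 0.07329 K/W
L/(kA) = 0.07329 ⇒ k = 0.0234/(0.07329·5.39) = 0.0592 W/m·K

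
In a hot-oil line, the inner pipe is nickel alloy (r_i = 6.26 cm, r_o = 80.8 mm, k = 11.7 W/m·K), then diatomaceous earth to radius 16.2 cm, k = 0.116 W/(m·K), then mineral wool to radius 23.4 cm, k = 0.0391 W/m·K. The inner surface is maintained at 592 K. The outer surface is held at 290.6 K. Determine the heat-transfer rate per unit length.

Q' = 123 W/m

Series thermal resistances, inner to outer:
  R'_nickel alloy = ln(0.0808/0.0626)/(2πk) = 0.2552/(2π·11.7) = 0.003472 m·K/W
  R'_diatomaceous earth = ln(0.162/0.0808)/(2πk) = 0.6956/(2π·0.116) = 0.9544 m·K/W
  R'_mineral wool = ln(0.234/0.162)/(2πk) = 0.3677/(2π·0.0391) = 1.497 m·K/W
ΣR = 0.003472 + 0.9544 + 1.497 = 2.455 m·K/W
Q' = ΔT/ΣR = (592 K − 290.6 K)/2.455 = 123 W/m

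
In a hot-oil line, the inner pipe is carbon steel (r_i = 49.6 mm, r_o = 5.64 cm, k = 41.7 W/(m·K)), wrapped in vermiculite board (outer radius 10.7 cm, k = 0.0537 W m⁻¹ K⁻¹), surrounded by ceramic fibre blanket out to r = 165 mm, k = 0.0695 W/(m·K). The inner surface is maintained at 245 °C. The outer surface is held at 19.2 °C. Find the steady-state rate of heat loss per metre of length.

Q' = 78.1 W/m

Resistance network (inner→outer):
  R'_carbon steel = ln(0.0564/0.0496)/(2πk) = 0.1285/(2π·41.7) = 4.904×10^-4 m·K/W
  R'_vermiculite board = ln(0.107/0.0564)/(2πk) = 0.6404/(2π·0.0537) = 1.898 m·K/W
  R'_ceramic fibre blanket = ln(0.165/0.107)/(2πk) = 0.4331/(2π·0.0695) = 0.9918 m·K/W
ΣR = 4.904×10^-4 + 1.898 + 0.9918 = 2.890 m·K/W
Q' = ΔT/ΣR = (245 °C − 19.2 °C)/2.890 = 78.1 W/m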